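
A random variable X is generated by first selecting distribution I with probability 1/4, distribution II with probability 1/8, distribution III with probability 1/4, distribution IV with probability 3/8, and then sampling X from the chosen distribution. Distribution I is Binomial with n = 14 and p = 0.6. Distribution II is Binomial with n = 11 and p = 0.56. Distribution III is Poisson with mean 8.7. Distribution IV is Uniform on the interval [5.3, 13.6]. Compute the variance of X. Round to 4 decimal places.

6.5341

Per component, I: μ=8.4, E[X²]=73.92; II: μ=6.16, E[X²]=40.656; III: μ=8.7, E[X²]=84.39; IV: μ=9.45, E[X²]=95.0433.
E[X] = 0.25·8.4 + 0.125·6.16 + 0.25·8.7 + 0.375·9.45 = 8.58875.
E[X²] = 0.25·73.92 + 0.125·40.656 + 0.25·84.39 + 0.375·95.0433 = 80.3007.
Var(X) = E[X²] − (E[X])² = 80.3007 − 73.7666 = 6.53412.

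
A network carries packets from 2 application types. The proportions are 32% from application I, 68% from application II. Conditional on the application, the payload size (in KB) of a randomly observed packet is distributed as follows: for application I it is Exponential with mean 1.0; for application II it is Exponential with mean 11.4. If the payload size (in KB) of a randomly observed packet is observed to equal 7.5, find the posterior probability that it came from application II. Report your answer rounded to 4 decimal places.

Likelihoods f(7.5 | ·): I: 0.000553084; II: 0.0454334.
Posterior ∝ prior × likelihood. Numerator for II: 0.68·0.0454334 = 0.0308947.
Normalizing constant: 0.32·0.000553084 + 0.68·0.0454334 = 0.0310717.
P(II | observation) = 0.0308947 / 0.0310717 = 0.994304.

0.9943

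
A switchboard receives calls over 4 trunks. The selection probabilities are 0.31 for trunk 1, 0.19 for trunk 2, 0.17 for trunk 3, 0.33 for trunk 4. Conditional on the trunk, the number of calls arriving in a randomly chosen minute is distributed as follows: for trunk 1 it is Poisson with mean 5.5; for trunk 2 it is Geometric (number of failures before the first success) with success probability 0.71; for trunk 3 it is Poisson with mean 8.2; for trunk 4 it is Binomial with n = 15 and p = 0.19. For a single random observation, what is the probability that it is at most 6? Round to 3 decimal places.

Conditional on each trunk, P(X ≤ 6): 1: 0.686036; 2: 0.999828; 3: 0.289562; 4: 0.986313.
By total probability, P(X ≤ 6) = 0.31·0.686036 + 0.19·0.999828 + 0.17·0.289562 + 0.33·0.986313 = 0.777347.

0.777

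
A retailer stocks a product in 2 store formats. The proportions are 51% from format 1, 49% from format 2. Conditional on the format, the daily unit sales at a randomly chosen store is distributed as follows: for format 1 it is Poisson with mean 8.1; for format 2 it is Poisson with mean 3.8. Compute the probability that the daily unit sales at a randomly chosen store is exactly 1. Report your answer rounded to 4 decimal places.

0.0429

Conditional on each format, P(X = 1): 1: 0.00245867; 2: 0.0850089.
By total probability, P(X = 1) = 0.51·0.00245867 + 0.49·0.0850089 = 0.0429083.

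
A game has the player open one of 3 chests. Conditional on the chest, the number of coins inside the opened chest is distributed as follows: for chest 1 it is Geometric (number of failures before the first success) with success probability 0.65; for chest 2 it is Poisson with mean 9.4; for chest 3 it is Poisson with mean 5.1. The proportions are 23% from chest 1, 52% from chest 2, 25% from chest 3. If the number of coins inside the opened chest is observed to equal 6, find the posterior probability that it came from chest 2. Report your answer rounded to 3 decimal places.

Likelihoods P(X=6 | ·): 1: 0.00119487; 2: 0.0792623; 3: 0.149.
Posterior ∝ prior × likelihood. Numerator for 2: 0.52·0.0792623 = 0.0412164.
Normalizing constant: 0.23·0.00119487 + 0.52·0.0792623 + 0.25·0.149 = 0.0787412.
P(2 | observation) = 0.0412164 / 0.0787412 = 0.523441.

0.523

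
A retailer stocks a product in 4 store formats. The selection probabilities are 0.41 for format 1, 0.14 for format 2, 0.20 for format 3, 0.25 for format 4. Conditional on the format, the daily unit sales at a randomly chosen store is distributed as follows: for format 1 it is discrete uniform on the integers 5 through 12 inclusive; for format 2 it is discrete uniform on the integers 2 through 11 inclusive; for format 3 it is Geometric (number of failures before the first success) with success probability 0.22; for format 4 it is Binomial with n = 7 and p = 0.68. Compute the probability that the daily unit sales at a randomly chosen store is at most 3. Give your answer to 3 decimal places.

0.192

Conditional on each format, P(X ≤ 3): 1: 0; 2: 0.2; 3: 0.629849; 4: 0.153434.
By total probability, P(X ≤ 3) = 0.41·0 + 0.14·0.2 + 0.2·0.629849 + 0.25·0.153434 = 0.192328.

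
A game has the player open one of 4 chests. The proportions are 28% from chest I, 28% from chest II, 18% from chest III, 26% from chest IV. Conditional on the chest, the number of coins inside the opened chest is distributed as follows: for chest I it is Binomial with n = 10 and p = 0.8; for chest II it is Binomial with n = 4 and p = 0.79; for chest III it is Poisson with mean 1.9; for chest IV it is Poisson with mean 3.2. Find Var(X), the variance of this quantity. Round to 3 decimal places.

Per component, I: μ=8, E[X²]=65.6; II: μ=3.16, E[X²]=10.6492; III: μ=1.9, E[X²]=5.51; IV: μ=3.2, E[X²]=13.44.
E[X] = 0.28·8 + 0.28·3.16 + 0.18·1.9 + 0.26·3.2 = 4.2988.
E[X²] = 0.28·65.6 + 0.28·10.6492 + 0.18·5.51 + 0.26·13.44 = 25.836.
Var(X) = E[X²] − (E[X])² = 25.836 − 18.4797 = 7.35629.

7.356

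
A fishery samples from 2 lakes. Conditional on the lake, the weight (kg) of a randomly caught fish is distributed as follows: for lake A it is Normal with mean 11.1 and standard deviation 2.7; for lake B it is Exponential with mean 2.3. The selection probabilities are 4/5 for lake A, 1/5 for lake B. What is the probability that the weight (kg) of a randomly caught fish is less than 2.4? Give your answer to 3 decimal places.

0.130

Conditional on each lake, P(X < 2.4): A: 0.000636002; B: 0.647773.
By total probability, P(X < 2.4) = 0.8·0.000636002 + 0.2·0.647773 = 0.130063.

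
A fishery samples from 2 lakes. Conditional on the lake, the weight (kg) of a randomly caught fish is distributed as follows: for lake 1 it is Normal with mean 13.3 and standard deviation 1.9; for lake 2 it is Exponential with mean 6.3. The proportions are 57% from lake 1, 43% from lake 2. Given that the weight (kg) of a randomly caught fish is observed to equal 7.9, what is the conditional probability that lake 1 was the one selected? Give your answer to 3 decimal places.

Likelihoods f(7.9 | ·): 1: 0.00369944; 2: 0.0452968.
Posterior ∝ prior × likelihood. Numerator for 1: 0.57·0.00369944 = 0.00210868.
Normalizing constant: 0.57·0.00369944 + 0.43·0.0452968 = 0.0215863.
P(1 | observation) = 0.00210868 / 0.0215863 = 0.097686.

0.098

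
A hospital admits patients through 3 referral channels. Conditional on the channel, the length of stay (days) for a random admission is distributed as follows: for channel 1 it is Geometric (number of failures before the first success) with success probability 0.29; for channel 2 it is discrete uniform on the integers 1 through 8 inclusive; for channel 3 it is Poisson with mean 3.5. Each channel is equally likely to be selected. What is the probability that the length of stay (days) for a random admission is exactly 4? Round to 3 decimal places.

Conditional on each channel, P(X = 4): 1: 0.0736939; 2: 0.125; 3: 0.188812.
By total probability, P(X = 4) = 0.333333·0.0736939 + 0.333333·0.125 + 0.333333·0.188812 = 0.129169.

0.129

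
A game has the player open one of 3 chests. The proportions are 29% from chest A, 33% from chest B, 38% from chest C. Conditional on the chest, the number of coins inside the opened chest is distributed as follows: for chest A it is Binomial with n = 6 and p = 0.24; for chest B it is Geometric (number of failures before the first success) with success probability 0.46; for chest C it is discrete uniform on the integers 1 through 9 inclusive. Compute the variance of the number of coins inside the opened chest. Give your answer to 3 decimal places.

6.932

Per component, A: μ=1.44, E[X²]=3.168; B: μ=1.17391, E[X²]=3.93006; C: μ=5, E[X²]=31.6667.
E[X] = 0.29·1.44 + 0.33·1.17391 + 0.38·5 = 2.70499.
E[X²] = 0.29·3.168 + 0.33·3.93006 + 0.38·31.6667 = 14.249.
Var(X) = E[X²] − (E[X])² = 14.249 − 7.31698 = 6.93199.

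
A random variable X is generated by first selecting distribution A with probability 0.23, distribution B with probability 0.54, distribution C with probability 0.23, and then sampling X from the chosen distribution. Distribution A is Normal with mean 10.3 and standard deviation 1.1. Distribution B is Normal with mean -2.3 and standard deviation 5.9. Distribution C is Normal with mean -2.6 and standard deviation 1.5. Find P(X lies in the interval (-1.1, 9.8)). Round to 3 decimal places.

0.327

Conditional on each component, P(-1.1 < X < 9.8): A: 0.324718; B: 0.399274; C: 0.158655.
By total probability, P(-1.1 < X < 9.8) = 0.23·0.324718 + 0.54·0.399274 + 0.23·0.158655 = 0.326784.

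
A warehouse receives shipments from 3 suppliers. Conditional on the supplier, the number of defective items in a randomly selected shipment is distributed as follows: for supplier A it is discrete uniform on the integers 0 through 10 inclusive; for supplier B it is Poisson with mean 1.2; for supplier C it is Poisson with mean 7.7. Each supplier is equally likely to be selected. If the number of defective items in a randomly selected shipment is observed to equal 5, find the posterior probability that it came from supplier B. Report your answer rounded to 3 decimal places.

0.031

Likelihoods P(X=5 | ·): A: 0.0909091; B: 0.00624556; C: 0.102142.
Posterior ∝ prior × likelihood. Numerator for B: 0.333333·0.00624556 = 0.00208185.
Normalizing constant: 0.333333·0.0909091 + 0.333333·0.00624556 + 0.333333·0.102142 = 0.0664323.
P(B | observation) = 0.00208185 / 0.0664323 = 0.031338.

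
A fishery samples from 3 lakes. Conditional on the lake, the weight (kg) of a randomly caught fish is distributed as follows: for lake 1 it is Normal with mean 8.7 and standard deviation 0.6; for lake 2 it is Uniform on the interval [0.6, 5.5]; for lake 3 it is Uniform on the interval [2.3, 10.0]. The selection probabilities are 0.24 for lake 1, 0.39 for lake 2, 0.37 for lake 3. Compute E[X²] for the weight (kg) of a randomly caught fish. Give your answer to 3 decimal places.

38.483

For each component E[X²] = Var + (mean)², giving 1: 76.05; 2: 11.3033; 3: 42.7633.
Overall E[X²] = 0.24·76.05 + 0.39·11.3033 + 0.37·42.7633 = 38.4827.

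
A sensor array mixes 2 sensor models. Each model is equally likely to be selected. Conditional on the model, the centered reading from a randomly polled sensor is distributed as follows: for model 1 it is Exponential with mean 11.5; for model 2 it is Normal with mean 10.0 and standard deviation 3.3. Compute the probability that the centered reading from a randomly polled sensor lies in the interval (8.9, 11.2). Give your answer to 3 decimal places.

Conditional on each model, P(8.9 < X < 11.2): 1: 0.0836023; 2: 0.272494.
By total probability, P(8.9 < X < 11.2) = 0.5·0.0836023 + 0.5·0.272494 = 0.178048.

0.178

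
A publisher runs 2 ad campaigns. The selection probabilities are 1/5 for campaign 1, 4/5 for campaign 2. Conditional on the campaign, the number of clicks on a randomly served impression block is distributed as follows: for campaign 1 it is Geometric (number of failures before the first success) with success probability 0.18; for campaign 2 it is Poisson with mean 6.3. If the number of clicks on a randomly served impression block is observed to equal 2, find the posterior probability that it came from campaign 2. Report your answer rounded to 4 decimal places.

0.5464

Likelihoods P(X=2 | ·): 1: 0.121032; 2: 0.0364415.
Posterior ∝ prior × likelihood. Numerator for 2: 0.8·0.0364415 = 0.0291532.
Normalizing constant: 0.2·0.121032 + 0.8·0.0364415 = 0.0533596.
P(2 | observation) = 0.0291532 / 0.0533596 = 0.546353.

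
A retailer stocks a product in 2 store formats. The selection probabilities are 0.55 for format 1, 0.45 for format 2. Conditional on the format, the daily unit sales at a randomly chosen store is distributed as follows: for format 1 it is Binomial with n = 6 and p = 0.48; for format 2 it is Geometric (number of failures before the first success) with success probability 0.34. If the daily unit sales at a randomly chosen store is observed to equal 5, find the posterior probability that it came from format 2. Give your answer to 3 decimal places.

Likelihoods P(X=5 | ·): 1: 0.0794988; 2: 0.0425793.
Posterior ∝ prior × likelihood. Numerator for 2: 0.45·0.0425793 = 0.0191607.
Normalizing constant: 0.55·0.0794988 + 0.45·0.0425793 = 0.062885.
P(2 | observation) = 0.0191607 / 0.062885 = 0.304694.

0.305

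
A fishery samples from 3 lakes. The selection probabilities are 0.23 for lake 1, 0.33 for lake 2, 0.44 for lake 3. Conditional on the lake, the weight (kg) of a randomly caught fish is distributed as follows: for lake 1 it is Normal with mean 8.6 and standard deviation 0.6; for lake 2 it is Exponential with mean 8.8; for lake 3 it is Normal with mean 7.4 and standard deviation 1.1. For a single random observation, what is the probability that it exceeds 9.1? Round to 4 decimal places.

0.1908

Conditional on each lake, P(X > 9.1): 1: 0.202328; 2: 0.355549; 3: 0.0611182.
By total probability, P(X > 9.1) = 0.23·0.202328 + 0.33·0.355549 + 0.44·0.0611182 = 0.190759.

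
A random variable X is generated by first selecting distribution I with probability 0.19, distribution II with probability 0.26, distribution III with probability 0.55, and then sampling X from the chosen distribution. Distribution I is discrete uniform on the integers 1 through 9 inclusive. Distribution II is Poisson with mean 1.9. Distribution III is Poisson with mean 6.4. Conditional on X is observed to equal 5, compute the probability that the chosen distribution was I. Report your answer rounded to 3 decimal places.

0.190

Likelihoods P(X=5 | ·): I: 0.111111; II: 0.0308622; III: 0.148674.
Posterior ∝ prior × likelihood. Numerator for I: 0.19·0.111111 = 0.0211111.
Normalizing constant: 0.19·0.111111 + 0.26·0.0308622 + 0.55·0.148674 = 0.110906.
P(I | observation) = 0.0211111 / 0.110906 = 0.190352.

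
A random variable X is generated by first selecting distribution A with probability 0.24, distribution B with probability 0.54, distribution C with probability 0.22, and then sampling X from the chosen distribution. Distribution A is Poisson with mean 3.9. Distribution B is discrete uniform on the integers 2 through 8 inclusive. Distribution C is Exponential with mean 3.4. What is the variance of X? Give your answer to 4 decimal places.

6.1133

Per component, A: μ=3.9, E[X²]=19.11; B: μ=5, E[X²]=29; C: μ=3.4, E[X²]=23.12.
E[X] = 0.24·3.9 + 0.54·5 + 0.22·3.4 = 4.384.
E[X²] = 0.24·19.11 + 0.54·29 + 0.22·23.12 = 25.3328.
Var(X) = E[X²] − (E[X])² = 25.3328 − 19.2195 = 6.11334.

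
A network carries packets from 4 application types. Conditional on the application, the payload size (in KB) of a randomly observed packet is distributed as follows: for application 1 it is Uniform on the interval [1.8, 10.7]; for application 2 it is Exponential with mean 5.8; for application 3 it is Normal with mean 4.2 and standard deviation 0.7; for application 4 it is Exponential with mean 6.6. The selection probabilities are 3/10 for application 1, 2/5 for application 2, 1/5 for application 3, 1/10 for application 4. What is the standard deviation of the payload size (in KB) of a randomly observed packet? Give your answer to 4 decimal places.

4.5295

Per component, 1: μ=6.25, E[X²]=45.6633; 2: μ=5.8, E[X²]=67.28; 3: μ=4.2, E[X²]=18.13; 4: μ=6.6, E[X²]=87.12.
E[X] = 0.3·6.25 + 0.4·5.8 + 0.2·4.2 + 0.1·6.6 = 5.695.
E[X²] = 0.3·45.6633 + 0.4·67.28 + 0.2·18.13 + 0.1·87.12 = 52.949.
Var(X) = E[X²] − (E[X])² = 52.949 − 32.433 = 20.516.
SD(X) = √20.516 = 4.52946.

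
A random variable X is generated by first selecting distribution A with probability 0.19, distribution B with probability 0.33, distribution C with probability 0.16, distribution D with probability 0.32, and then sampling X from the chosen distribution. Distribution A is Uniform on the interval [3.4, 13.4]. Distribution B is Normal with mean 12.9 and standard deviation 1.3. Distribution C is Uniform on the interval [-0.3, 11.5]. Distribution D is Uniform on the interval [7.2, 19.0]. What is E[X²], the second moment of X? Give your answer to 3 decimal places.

135.965

For each component E[X²] = Var + (mean)², giving A: 78.8933; B: 168.1; C: 42.9633; D: 183.213.
Overall E[X²] = 0.19·78.8933 + 0.33·168.1 + 0.16·42.9633 + 0.32·183.213 = 135.965.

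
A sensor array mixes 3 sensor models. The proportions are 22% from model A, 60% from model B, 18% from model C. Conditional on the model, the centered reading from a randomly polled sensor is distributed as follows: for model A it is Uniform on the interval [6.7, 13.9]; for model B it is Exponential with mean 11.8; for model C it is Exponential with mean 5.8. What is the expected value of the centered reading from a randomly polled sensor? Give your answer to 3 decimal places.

10.390

Component means — A: 10.3; B: 11.8; C: 5.8.
E[X] = 0.22·10.3 + 0.6·11.8 + 0.18·5.8 = 10.39.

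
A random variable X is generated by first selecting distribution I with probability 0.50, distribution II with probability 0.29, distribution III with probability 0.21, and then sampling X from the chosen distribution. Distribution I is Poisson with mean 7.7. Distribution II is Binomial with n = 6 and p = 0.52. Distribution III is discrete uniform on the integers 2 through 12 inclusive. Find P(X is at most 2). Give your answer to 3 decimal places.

0.117

Conditional on each component, P(X ≤ 2): I: 0.0173637; II: 0.307039; III: 0.0909091.
By total probability, P(X ≤ 2) = 0.5·0.0173637 + 0.29·0.307039 + 0.21·0.0909091 = 0.116814.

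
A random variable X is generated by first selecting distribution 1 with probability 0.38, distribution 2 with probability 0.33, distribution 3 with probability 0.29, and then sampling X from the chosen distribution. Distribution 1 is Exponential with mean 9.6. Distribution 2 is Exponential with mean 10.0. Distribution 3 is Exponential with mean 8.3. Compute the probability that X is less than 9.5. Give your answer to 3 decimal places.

0.639

Conditional on each component, P(X < 9.5): 1: 0.628268; 2: 0.613259; 3: 0.681642.
By total probability, P(X < 9.5) = 0.38·0.628268 + 0.33·0.613259 + 0.29·0.681642 = 0.638794.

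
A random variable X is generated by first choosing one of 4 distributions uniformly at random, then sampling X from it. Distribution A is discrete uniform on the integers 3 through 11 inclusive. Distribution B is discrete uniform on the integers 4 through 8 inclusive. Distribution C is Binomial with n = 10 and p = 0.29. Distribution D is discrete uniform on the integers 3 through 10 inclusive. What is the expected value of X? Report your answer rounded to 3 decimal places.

Component means — A: 7; B: 6; C: 2.9; D: 6.5.
E[X] = 0.25·7 + 0.25·6 + 0.25·2.9 + 0.25·6.5 = 5.6.

5.600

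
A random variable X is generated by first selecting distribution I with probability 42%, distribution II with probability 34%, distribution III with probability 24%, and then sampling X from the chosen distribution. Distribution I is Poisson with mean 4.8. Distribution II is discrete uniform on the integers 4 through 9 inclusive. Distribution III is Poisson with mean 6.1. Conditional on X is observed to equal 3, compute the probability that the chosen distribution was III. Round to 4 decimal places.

0.2422

Likelihoods P(X=3 | ·): I: 0.151691; II: 0; III: 0.0848481.
Posterior ∝ prior × likelihood. Numerator for III: 0.24·0.0848481 = 0.0203635.
Normalizing constant: 0.42·0.151691 + 0.34·0 + 0.24·0.0848481 = 0.0840736.
P(III | observation) = 0.0203635 / 0.0840736 = 0.242211.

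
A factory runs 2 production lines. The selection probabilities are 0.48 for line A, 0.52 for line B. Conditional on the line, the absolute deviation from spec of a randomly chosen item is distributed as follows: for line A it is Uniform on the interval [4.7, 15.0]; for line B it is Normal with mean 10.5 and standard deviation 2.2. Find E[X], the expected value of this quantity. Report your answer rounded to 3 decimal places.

Component means — A: 9.85; B: 10.5.
E[X] = 0.48·9.85 + 0.52·10.5 = 10.188.

10.188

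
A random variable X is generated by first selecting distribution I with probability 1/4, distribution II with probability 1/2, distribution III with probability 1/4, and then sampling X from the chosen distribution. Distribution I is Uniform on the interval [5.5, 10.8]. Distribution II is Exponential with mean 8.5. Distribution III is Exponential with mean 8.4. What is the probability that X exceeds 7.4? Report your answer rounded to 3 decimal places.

Conditional on each component, P(X > 7.4): I: 0.641509; II: 0.418705; III: 0.414388.
By total probability, P(X > 7.4) = 0.25·0.641509 + 0.5·0.418705 + 0.25·0.414388 = 0.473327.

0.473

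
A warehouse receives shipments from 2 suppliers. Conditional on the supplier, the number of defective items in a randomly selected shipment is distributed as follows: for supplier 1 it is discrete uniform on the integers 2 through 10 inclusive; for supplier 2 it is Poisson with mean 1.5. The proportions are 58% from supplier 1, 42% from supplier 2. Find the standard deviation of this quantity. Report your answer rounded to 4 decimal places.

3.0708

Per component, 1: μ=6, E[X²]=42.6667; 2: μ=1.5, E[X²]=3.75.
E[X] = 0.58·6 + 0.42·1.5 = 4.11.
E[X²] = 0.58·42.6667 + 0.42·3.75 = 26.3217.
Var(X) = E[X²] − (E[X])² = 26.3217 − 16.8921 = 9.42957.
SD(X) = √9.42957 = 3.07076.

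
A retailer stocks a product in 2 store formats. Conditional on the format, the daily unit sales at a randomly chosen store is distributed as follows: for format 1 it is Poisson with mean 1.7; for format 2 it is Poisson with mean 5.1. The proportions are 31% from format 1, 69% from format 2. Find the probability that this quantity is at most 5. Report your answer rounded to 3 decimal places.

Conditional on each format, P(X ≤ 5): 1: 0.992001; 2: 0.59842.
By total probability, P(X ≤ 5) = 0.31·0.992001 + 0.69·0.59842 = 0.72043.

0.720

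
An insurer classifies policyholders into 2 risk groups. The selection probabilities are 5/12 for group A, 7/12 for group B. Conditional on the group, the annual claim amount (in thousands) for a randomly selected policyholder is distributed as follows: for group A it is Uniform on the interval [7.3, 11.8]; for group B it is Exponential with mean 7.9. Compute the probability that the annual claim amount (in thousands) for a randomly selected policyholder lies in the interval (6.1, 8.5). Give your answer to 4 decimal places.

Conditional on each group, P(6.1 < X < 8.5): A: 0.266667; B: 0.121044.
By total probability, P(6.1 < X < 8.5) = 0.416667·0.266667 + 0.583333·0.121044 = 0.18172.

0.1817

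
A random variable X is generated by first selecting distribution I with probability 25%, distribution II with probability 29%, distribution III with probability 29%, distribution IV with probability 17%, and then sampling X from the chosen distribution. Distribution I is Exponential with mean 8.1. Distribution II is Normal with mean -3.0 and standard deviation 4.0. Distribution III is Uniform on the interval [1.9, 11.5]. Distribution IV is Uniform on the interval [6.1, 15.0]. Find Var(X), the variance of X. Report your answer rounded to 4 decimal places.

51.4171

Per component, I: μ=8.1, E[X²]=131.22; II: μ=-3, E[X²]=25; III: μ=6.7, E[X²]=52.57; IV: μ=10.55, E[X²]=117.903.
E[X] = 0.25·8.1 + 0.29·-3 + 0.29·6.7 + 0.17·10.55 = 4.8915.
E[X²] = 0.25·131.22 + 0.29·25 + 0.29·52.57 + 0.17·117.903 = 75.3439.
Var(X) = E[X²] − (E[X])² = 75.3439 − 23.9268 = 51.4171.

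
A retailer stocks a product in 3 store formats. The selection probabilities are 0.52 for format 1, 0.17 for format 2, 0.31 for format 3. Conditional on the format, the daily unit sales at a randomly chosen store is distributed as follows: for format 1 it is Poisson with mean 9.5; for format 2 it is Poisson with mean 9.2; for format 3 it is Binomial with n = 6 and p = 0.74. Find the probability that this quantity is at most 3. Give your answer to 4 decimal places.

0.0684

Conditional on each format, P(X ≤ 3): 1: 0.0148596; 2: 0.0184196; 3: 0.185565.
By total probability, P(X ≤ 3) = 0.52·0.0148596 + 0.17·0.0184196 + 0.31·0.185565 = 0.0683834.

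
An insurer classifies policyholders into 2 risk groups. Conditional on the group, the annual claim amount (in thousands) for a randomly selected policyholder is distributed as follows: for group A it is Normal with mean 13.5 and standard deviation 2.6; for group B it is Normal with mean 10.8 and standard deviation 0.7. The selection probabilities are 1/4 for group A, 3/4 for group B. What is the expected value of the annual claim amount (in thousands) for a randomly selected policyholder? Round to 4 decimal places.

Component means — A: 13.5; B: 10.8.
E[X] = 0.25·13.5 + 0.75·10.8 = 11.475.

11.4750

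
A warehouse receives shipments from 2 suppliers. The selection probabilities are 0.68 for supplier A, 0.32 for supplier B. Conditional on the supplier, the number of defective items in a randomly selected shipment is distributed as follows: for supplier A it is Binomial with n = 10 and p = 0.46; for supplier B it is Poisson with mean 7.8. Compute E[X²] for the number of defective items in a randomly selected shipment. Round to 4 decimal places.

38.0427

For each component E[X²] = Var + (mean)², giving A: 23.644; B: 68.64.
Overall E[X²] = 0.68·23.644 + 0.32·68.64 = 38.0427.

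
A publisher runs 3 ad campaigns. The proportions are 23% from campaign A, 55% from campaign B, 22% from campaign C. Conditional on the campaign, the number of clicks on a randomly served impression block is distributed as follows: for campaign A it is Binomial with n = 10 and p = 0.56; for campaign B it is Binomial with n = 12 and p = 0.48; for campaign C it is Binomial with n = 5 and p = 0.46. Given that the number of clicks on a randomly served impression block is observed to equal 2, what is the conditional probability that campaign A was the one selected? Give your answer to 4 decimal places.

Likelihoods P(X=2 | ·): A: 0.0198249; B: 0.0219816; C: 0.333194.
Posterior ∝ prior × likelihood. Numerator for A: 0.23·0.0198249 = 0.00455972.
Normalizing constant: 0.23·0.0198249 + 0.55·0.0219816 + 0.22·0.333194 = 0.0899523.
P(A | observation) = 0.00455972 / 0.0899523 = 0.0506904.

0.0507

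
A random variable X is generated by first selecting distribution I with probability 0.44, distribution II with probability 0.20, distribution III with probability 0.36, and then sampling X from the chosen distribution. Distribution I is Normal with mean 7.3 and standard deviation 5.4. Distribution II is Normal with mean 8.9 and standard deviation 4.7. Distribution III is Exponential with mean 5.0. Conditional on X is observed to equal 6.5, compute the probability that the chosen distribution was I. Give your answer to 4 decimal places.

0.4822

Likelihoods f(6.5 | ·): I: 0.0730719; II: 0.0745059; III: 0.0545064.
Posterior ∝ prior × likelihood. Numerator for I: 0.44·0.0730719 = 0.0321516.
Normalizing constant: 0.44·0.0730719 + 0.2·0.0745059 + 0.36·0.0545064 = 0.0666751.
P(I | observation) = 0.0321516 / 0.0666751 = 0.482213.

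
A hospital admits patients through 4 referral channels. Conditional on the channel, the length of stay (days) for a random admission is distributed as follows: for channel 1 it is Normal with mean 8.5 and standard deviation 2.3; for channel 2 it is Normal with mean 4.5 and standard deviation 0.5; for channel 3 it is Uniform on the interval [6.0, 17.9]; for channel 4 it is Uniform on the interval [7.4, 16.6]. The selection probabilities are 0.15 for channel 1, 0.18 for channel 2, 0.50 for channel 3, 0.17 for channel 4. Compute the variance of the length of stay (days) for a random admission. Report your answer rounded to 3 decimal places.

16.292

Per component, 1: μ=8.5, E[X²]=77.54; 2: μ=4.5, E[X²]=20.5; 3: μ=11.95, E[X²]=154.603; 4: μ=12, E[X²]=151.053.
E[X] = 0.15·8.5 + 0.18·4.5 + 0.5·11.95 + 0.17·12 = 10.1.
E[X²] = 0.15·77.54 + 0.18·20.5 + 0.5·154.603 + 0.17·151.053 = 118.302.
Var(X) = E[X²] − (E[X])² = 118.302 − 102.01 = 16.2917.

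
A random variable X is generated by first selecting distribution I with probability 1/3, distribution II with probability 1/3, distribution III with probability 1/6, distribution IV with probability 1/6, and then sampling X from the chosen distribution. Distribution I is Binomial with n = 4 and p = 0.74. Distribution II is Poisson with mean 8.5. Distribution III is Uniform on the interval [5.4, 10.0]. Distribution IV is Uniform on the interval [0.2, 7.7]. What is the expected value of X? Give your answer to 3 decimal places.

Component means — I: 2.96; II: 8.5; III: 7.7; IV: 3.95.
E[X] = 0.333333·2.96 + 0.333333·8.5 + 0.166667·7.7 + 0.166667·3.95 = 5.76167.

5.762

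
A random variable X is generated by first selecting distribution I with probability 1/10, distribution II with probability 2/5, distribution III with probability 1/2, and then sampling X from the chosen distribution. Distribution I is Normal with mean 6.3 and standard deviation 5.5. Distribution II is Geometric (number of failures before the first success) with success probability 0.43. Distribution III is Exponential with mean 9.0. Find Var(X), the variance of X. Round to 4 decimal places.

Per component, I: μ=6.3, E[X²]=69.94; II: μ=1.32558, E[X²]=4.83991; III: μ=9, E[X²]=162.
E[X] = 0.1·6.3 + 0.4·1.32558 + 0.5·9 = 5.66023.
E[X²] = 0.1·69.94 + 0.4·4.83991 + 0.5·162 = 89.93.
Var(X) = E[X²] − (E[X])² = 89.93 − 32.0382 = 57.8917.

57.8917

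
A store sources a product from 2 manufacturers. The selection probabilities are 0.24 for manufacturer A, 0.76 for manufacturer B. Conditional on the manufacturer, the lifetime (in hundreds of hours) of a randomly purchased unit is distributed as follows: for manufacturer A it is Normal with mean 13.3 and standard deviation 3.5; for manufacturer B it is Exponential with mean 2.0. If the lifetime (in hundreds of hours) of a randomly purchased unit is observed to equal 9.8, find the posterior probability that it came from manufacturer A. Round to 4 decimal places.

0.8543

Likelihoods f(9.8 | ·): A: 0.0691345; B: 0.00372329.
Posterior ∝ prior × likelihood. Numerator for A: 0.24·0.0691345 = 0.0165923.
Normalizing constant: 0.24·0.0691345 + 0.76·0.00372329 = 0.019422.
P(A | observation) = 0.0165923 / 0.019422 = 0.854304.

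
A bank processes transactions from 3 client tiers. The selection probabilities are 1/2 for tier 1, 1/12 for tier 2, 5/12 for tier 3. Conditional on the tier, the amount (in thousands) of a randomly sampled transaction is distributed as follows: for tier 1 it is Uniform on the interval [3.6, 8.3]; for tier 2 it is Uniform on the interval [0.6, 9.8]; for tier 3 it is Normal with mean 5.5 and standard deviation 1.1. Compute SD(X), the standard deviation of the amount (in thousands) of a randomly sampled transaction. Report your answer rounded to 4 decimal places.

1.4426

Per component, 1: μ=5.95, E[X²]=37.2433; 2: μ=5.2, E[X²]=34.0933; 3: μ=5.5, E[X²]=31.46.
E[X] = 0.5·5.95 + 0.0833333·5.2 + 0.416667·5.5 = 5.7.
E[X²] = 0.5·37.2433 + 0.0833333·34.0933 + 0.416667·31.46 = 34.5711.
Var(X) = E[X²] − (E[X])² = 34.5711 − 32.49 = 2.08111.
SD(X) = √2.08111 = 1.44261.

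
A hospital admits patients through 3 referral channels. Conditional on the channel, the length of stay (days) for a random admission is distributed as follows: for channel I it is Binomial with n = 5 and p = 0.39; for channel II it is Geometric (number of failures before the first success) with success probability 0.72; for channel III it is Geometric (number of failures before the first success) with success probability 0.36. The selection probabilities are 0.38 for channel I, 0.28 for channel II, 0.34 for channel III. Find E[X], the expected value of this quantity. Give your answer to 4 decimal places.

Component means — I: 1.95; II: 0.388889; III: 1.77778.
E[X] = 0.38·1.95 + 0.28·0.388889 + 0.34·1.77778 = 1.45433.

1.4543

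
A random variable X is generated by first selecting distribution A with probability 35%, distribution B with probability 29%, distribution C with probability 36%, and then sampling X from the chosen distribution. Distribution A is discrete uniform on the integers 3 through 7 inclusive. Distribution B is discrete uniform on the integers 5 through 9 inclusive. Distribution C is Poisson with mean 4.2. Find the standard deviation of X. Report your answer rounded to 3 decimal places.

2.024

Per component, A: μ=5, E[X²]=27; B: μ=7, E[X²]=51; C: μ=4.2, E[X²]=21.84.
E[X] = 0.35·5 + 0.29·7 + 0.36·4.2 = 5.292.
E[X²] = 0.35·27 + 0.29·51 + 0.36·21.84 = 32.1024.
Var(X) = E[X²] − (E[X])² = 32.1024 − 28.0053 = 4.09714.
SD(X) = √4.09714 = 2.02414.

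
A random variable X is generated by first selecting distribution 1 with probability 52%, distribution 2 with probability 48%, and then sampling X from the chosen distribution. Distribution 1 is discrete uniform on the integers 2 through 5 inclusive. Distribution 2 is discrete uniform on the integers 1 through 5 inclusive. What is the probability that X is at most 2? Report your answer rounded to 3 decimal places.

Conditional on each component, P(X ≤ 2): 1: 0.25; 2: 0.4.
By total probability, P(X ≤ 2) = 0.52·0.25 + 0.48·0.4 = 0.322.

0.322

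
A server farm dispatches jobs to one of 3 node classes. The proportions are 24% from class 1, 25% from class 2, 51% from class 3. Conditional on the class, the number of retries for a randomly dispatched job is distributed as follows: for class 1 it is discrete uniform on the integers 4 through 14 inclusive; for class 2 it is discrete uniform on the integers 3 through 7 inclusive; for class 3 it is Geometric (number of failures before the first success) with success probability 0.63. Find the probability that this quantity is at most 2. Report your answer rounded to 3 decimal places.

Conditional on each class, P(X ≤ 2): 1: 0; 2: 0; 3: 0.949347.
By total probability, P(X ≤ 2) = 0.24·0 + 0.25·0 + 0.51·0.949347 = 0.484167.

0.484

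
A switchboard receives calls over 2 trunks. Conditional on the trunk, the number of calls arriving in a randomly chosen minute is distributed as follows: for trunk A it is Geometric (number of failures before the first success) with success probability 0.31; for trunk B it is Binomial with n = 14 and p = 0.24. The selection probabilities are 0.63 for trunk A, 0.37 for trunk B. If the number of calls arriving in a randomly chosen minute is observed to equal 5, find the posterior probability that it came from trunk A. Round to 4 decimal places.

Likelihoods P(X=5 | ·): A: 0.048485; B: 0.134847.
Posterior ∝ prior × likelihood. Numerator for A: 0.63·0.048485 = 0.0305455.
Normalizing constant: 0.63·0.048485 + 0.37·0.134847 = 0.0804391.
P(A | observation) = 0.0305455 / 0.0804391 = 0.379735.

0.3797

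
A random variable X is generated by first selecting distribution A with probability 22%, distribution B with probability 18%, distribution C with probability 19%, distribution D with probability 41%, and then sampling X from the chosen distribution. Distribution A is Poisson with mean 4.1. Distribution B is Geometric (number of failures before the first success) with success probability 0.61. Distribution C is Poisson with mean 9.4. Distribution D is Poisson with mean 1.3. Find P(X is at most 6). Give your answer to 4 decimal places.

Conditional on each component, P(X ≤ 6): A: 0.878648; B: 0.998628; C: 0.172733; D: 0.999596.
By total probability, P(X ≤ 6) = 0.22·0.878648 + 0.18·0.998628 + 0.19·0.172733 + 0.41·0.999596 = 0.815709.

0.8157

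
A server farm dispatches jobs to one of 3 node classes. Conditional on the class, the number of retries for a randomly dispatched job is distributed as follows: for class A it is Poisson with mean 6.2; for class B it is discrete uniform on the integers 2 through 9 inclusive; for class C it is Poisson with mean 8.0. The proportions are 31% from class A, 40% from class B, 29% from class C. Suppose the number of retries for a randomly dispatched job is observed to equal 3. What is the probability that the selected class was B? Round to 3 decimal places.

Likelihoods P(X=3 | ·): A: 0.0806117; B: 0.125; C: 0.0286261.
Posterior ∝ prior × likelihood. Numerator for B: 0.4·0.125 = 0.05.
Normalizing constant: 0.31·0.0806117 + 0.4·0.125 + 0.29·0.0286261 = 0.0832912.
P(B | observation) = 0.05 / 0.0832912 = 0.600303.

0.600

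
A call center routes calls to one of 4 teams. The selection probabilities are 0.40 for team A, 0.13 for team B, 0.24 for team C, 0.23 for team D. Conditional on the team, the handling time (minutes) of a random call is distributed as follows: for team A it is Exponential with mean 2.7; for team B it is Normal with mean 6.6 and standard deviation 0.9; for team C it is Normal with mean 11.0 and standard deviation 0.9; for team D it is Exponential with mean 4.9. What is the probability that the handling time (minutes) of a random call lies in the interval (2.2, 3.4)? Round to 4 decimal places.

Conditional on each team, P(2.2 < X < 3.4): A: 0.158857; B: 0.000188084; C: 0; D: 0.138644.
By total probability, P(2.2 < X < 3.4) = 0.4·0.158857 + 0.13·0.000188084 + 0.24·0 + 0.23·0.138644 = 0.0954554.

0.0955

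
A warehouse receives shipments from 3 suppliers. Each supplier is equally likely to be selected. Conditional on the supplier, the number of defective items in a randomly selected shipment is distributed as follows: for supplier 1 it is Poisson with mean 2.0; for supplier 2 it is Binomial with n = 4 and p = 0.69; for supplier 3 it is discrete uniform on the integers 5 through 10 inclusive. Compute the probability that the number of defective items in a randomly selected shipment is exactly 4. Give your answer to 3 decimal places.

0.106

Conditional on each supplier, P(X = 4): 1: 0.0902235; 2: 0.226671; 3: 0.
By total probability, P(X = 4) = 0.333333·0.0902235 + 0.333333·0.226671 + 0.333333·0 = 0.105632.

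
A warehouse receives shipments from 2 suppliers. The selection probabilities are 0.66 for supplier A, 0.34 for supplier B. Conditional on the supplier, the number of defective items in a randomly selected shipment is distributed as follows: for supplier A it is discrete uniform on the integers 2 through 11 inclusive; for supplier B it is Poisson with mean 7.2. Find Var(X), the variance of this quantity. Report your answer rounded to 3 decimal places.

8.003

Per component, A: μ=6.5, E[X²]=50.5; B: μ=7.2, E[X²]=59.04.
E[X] = 0.66·6.5 + 0.34·7.2 = 6.738.
E[X²] = 0.66·50.5 + 0.34·59.04 = 53.4036.
Var(X) = E[X²] − (E[X])² = 53.4036 − 45.4006 = 8.00296.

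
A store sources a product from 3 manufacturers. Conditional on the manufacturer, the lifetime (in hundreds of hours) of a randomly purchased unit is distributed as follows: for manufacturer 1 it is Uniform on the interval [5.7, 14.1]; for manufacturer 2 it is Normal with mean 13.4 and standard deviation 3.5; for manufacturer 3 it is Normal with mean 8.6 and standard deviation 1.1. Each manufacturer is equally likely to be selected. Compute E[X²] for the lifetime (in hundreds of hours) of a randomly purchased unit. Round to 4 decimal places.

123.6233

For each component E[X²] = Var + (mean)², giving 1: 103.89; 2: 191.81; 3: 75.17.
Overall E[X²] = 0.333333·103.89 + 0.333333·191.81 + 0.333333·75.17 = 123.623.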